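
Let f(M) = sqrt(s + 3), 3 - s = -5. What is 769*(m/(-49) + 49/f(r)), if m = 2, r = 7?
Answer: -1538/49 + 37681*sqrt(11)/11 ≈ 11330.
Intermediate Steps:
s = 8 (s = 3 - 1*(-5) = 3 + 5 = 8)
f(M) = sqrt(11) (f(M) = sqrt(8 + 3) = sqrt(11))
769*(m/(-49) + 49/f(r)) = 769*(2/(-49) + 49/(sqrt(11))) = 769*(2*(-1/49) + 49*(sqrt(11)/11)) = 769*(-2/49 + 49*sqrt(11)/11) = -1538/49 + 37681*sqrt(11)/11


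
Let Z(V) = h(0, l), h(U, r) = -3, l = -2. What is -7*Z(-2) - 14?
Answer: 7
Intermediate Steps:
Z(V) = -3
-7*Z(-2) - 14 = -7*(-3) - 14 = 21 - 14 = 7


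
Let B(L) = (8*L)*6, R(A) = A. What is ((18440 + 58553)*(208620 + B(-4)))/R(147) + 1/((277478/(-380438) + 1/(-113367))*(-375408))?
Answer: 1504044699393785537014585/13777511268939264 ≈ 1.0917e+8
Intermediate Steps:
B(L) = 48*L
((18440 + 58553)*(208620 + B(-4)))/R(147) + 1/((277478/(-380438) + 1/(-113367))*(-375408)) = ((18440 + 58553)*(208620 + 48*(-4)))/147 + 1/((277478/(-380438) + 1/(-113367))*(-375408)) = (76993*(208620 - 192))*(1/147) - 1/375408/(277478*(-1/380438) - 1/113367) = (76993*208428)*(1/147) - 1/375408/(-138739/190219 - 1/113367) = 16047497004*(1/147) - 1/375408/(-15728614432/21564557373) = 764166524/7 - 21564557373/15728614432*(-1/375408) = 764166524/7 + 7188185791/1968215895562752 = 1504044699393785537014585/13777511268939264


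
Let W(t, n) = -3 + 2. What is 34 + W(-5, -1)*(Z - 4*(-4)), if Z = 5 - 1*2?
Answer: 15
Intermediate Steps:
W(t, n) = -1
Z = 3 (Z = 5 - 2 = 3)
34 + W(-5, -1)*(Z - 4*(-4)) = 34 - (3 - 4*(-4)) = 34 - (3 + 16) = 34 - 1*19 = 34 - 19 = 15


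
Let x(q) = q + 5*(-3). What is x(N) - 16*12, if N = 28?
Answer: -179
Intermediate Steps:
x(q) = -15 + q (x(q) = q - 15 = -15 + q)
x(N) - 16*12 = (-15 + 28) - 16*12 = 13 - 192 = -179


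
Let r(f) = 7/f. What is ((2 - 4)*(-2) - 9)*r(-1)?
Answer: 35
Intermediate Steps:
((2 - 4)*(-2) - 9)*r(-1) = ((2 - 4)*(-2) - 9)*(7/(-1)) = (-2*(-2) - 9)*(7*(-1)) = (4 - 9)*(-7) = -5*(-7) = 35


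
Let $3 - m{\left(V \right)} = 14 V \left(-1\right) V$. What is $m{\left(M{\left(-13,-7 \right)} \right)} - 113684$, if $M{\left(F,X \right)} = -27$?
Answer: $-103475$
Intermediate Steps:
$m{\left(V \right)} = 3 + 14 V^{2}$ ($m{\left(V \right)} = 3 - 14 V \left(-1\right) V = 3 - 14 \left(- V\right) V = 3 - - 14 V V = 3 - - 14 V^{2} = 3 + 14 V^{2}$)
$m{\left(M{\left(-13,-7 \right)} \right)} - 113684 = \left(3 + 14 \left(-27\right)^{2}\right) - 113684 = \left(3 + 14 \cdot 729\right) - 113684 = \left(3 + 10206\right) - 113684 = 10209 - 113684 = -103475$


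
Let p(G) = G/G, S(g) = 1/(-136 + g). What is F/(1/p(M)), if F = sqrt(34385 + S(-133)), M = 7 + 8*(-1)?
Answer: 2*sqrt(622033179)/269 ≈ 185.43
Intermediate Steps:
M = -1 (M = 7 - 8 = -1)
p(G) = 1
F = 2*sqrt(622033179)/269 (F = sqrt(34385 + 1/(-136 - 133)) = sqrt(34385 + 1/(-269)) = sqrt(34385 - 1/269) = sqrt(9249564/269) = 2*sqrt(622033179)/269 ≈ 185.43)
F/(1/p(M)) = (2*sqrt(622033179)/269)/(1/1) = (2*sqrt(622033179)/269)/1 = (2*sqrt(622033179)/269)*1 = 2*sqrt(622033179)/269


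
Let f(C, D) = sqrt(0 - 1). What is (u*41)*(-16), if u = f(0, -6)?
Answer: -656*I ≈ -656.0*I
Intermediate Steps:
f(C, D) = I (f(C, D) = sqrt(-1) = I)
u = I ≈ 1.0*I
(u*41)*(-16) = (I*41)*(-16) = (41*I)*(-16) = -656*I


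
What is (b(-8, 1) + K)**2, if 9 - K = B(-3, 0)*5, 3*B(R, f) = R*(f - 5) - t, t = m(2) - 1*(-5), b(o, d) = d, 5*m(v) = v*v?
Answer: 256/9 ≈ 28.444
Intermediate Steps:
m(v) = v**2/5 (m(v) = (v*v)/5 = v**2/5)
t = 29/5 (t = (1/5)*2**2 - 1*(-5) = (1/5)*4 + 5 = 4/5 + 5 = 29/5 ≈ 5.8000)
B(R, f) = -29/15 + R*(-5 + f)/3 (B(R, f) = (R*(f - 5) - 1*29/5)/3 = (R*(-5 + f) - 29/5)/3 = (-29/5 + R*(-5 + f))/3 = -29/15 + R*(-5 + f)/3)
K = -19/3 (K = 9 - (-29/15 - 5/3*(-3) + (1/3)*(-3)*0)*5 = 9 - (-29/15 + 5 + 0)*5 = 9 - 46*5/15 = 9 - 1*46/3 = 9 - 46/3 = -19/3 ≈ -6.3333)
(b(-8, 1) + K)**2 = (1 - 19/3)**2 = (-16/3)**2 = 256/9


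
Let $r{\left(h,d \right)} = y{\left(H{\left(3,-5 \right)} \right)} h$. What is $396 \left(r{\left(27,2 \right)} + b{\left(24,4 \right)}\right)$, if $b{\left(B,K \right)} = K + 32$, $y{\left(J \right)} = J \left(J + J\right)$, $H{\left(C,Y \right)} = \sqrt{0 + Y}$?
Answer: $-92664$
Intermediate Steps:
$H{\left(C,Y \right)} = \sqrt{Y}$
$y{\left(J \right)} = 2 J^{2}$ ($y{\left(J \right)} = J 2 J = 2 J^{2}$)
$b{\left(B,K \right)} = 32 + K$
$r{\left(h,d \right)} = - 10 h$ ($r{\left(h,d \right)} = 2 \left(\sqrt{-5}\right)^{2} h = 2 \left(i \sqrt{5}\right)^{2} h = 2 \left(-5\right) h = - 10 h$)
$396 \left(r{\left(27,2 \right)} + b{\left(24,4 \right)}\right) = 396 \left(\left(-10\right) 27 + \left(32 + 4\right)\right) = 396 \left(-270 + 36\right) = 396 \left(-234\right) = -92664$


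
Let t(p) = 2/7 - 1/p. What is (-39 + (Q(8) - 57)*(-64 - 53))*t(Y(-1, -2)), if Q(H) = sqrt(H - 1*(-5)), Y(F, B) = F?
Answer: 59670/7 - 1053*sqrt(13)/7 ≈ 7981.9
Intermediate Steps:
Q(H) = sqrt(5 + H) (Q(H) = sqrt(H + 5) = sqrt(5 + H))
t(p) = 2/7 - 1/p (t(p) = 2*(1/7) - 1/p = 2/7 - 1/p)
(-39 + (Q(8) - 57)*(-64 - 53))*t(Y(-1, -2)) = (-39 + (sqrt(5 + 8) - 57)*(-64 - 53))*(2/7 - 1/(-1)) = (-39 + (sqrt(13) - 57)*(-117))*(2/7 - 1*(-1)) = (-39 + (-57 + sqrt(13))*(-117))*(2/7 + 1) = (-39 + (6669 - 117*sqrt(13)))*(9/7) = (6630 - 117*sqrt(13))*(9/7) = 59670/7 - 1053*sqrt(13)/7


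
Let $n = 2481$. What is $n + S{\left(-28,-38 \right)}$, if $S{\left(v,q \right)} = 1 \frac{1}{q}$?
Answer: $\frac{94277}{38} \approx 2481.0$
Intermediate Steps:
$S{\left(v,q \right)} = \frac{1}{q}$
$n + S{\left(-28,-38 \right)} = 2481 + \frac{1}{-38} = 2481 - \frac{1}{38} = \frac{94277}{38}$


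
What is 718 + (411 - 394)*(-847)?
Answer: -13681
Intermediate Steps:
718 + (411 - 394)*(-847) = 718 + 17*(-847) = 718 - 14399 = -13681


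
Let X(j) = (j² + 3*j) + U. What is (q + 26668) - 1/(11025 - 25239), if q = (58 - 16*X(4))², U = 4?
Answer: 3308791777/14214 ≈ 2.3278e+5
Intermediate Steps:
X(j) = 4 + j² + 3*j (X(j) = (j² + 3*j) + 4 = 4 + j² + 3*j)
q = 206116 (q = (58 - 16*(4 + 4² + 3*4))² = (58 - 16*(4 + 16 + 12))² = (58 - 16*32)² = (58 - 512)² = (-454)² = 206116)
(q + 26668) - 1/(11025 - 25239) = (206116 + 26668) - 1/(11025 - 25239) = 232784 - 1/(-14214) = 232784 - 1*(-1/14214) = 232784 + 1/14214 = 3308791777/14214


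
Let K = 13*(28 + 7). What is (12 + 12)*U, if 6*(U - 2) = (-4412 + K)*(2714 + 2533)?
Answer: -83049468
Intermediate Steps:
K = 455 (K = 13*35 = 455)
U = -6920789/2 (U = 2 + ((-4412 + 455)*(2714 + 2533))/6 = 2 + (-3957*5247)/6 = 2 + (⅙)*(-20762379) = 2 - 6920793/2 = -6920789/2 ≈ -3.4604e+6)
(12 + 12)*U = (12 + 12)*(-6920789/2) = 24*(-6920789/2) = -83049468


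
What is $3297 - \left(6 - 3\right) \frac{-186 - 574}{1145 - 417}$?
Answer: $\frac{300312}{91} \approx 3300.1$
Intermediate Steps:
$3297 - \left(6 - 3\right) \frac{-186 - 574}{1145 - 417} = 3297 - 3 \left(- \frac{760}{728}\right) = 3297 - 3 \left(\left(-760\right) \frac{1}{728}\right) = 3297 - 3 \left(- \frac{95}{91}\right) = 3297 - - \frac{285}{91} = 3297 + \frac{285}{91} = \frac{300312}{91}$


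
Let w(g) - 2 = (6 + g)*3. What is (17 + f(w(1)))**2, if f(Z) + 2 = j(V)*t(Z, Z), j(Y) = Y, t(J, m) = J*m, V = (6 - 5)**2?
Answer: 295936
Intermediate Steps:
w(g) = 20 + 3*g (w(g) = 2 + (6 + g)*3 = 2 + (18 + 3*g) = 20 + 3*g)
V = 1 (V = 1**2 = 1)
f(Z) = -2 + Z**2 (f(Z) = -2 + 1*(Z*Z) = -2 + 1*Z**2 = -2 + Z**2)
(17 + f(w(1)))**2 = (17 + (-2 + (20 + 3*1)**2))**2 = (17 + (-2 + (20 + 3)**2))**2 = (17 + (-2 + 23**2))**2 = (17 + (-2 + 529))**2 = (17 + 527)**2 = 544**2 = 295936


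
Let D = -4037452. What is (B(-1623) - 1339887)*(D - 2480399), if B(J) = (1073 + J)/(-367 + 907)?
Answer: 157197428305001/18 ≈ 8.7332e+12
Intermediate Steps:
B(J) = 1073/540 + J/540 (B(J) = (1073 + J)/540 = (1073 + J)*(1/540) = 1073/540 + J/540)
(B(-1623) - 1339887)*(D - 2480399) = ((1073/540 + (1/540)*(-1623)) - 1339887)*(-4037452 - 2480399) = ((1073/540 - 541/180) - 1339887)*(-6517851) = (-55/54 - 1339887)*(-6517851) = -72353953/54*(-6517851) = 157197428305001/18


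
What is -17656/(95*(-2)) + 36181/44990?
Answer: 80121783/854810 ≈ 93.730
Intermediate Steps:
-17656/(95*(-2)) + 36181/44990 = -17656/(-190) + 36181*(1/44990) = -17656*(-1/190) + 36181/44990 = 8828/95 + 36181/44990 = 80121783/854810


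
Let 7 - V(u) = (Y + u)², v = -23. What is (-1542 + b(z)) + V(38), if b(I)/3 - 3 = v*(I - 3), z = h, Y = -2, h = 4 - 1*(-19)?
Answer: -4202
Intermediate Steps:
h = 23 (h = 4 + 19 = 23)
z = 23
V(u) = 7 - (-2 + u)²
b(I) = 216 - 69*I (b(I) = 9 + 3*(-23*(I - 3)) = 9 + 3*(-23*(-3 + I)) = 9 + 3*(69 - 23*I) = 9 + (207 - 69*I) = 216 - 69*I)
(-1542 + b(z)) + V(38) = (-1542 + (216 - 69*23)) + (7 - (-2 + 38)²) = (-1542 + (216 - 1587)) + (7 - 1*36²) = (-1542 - 1371) + (7 - 1*1296) = -2913 + (7 - 1296) = -2913 - 1289 = -4202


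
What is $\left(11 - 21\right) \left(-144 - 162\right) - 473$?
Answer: $2587$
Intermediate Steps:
$\left(11 - 21\right) \left(-144 - 162\right) - 473 = \left(-10\right) \left(-306\right) - 473 = 3060 - 473 = 2587$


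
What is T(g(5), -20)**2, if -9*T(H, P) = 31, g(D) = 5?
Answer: 961/81 ≈ 11.864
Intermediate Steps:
T(H, P) = -31/9 (T(H, P) = -1/9*31 = -31/9)
T(g(5), -20)**2 = (-31/9)**2 = 961/81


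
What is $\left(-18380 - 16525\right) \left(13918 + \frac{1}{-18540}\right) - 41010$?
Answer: $- \frac{600509114473}{1236} \approx -4.8585 \cdot 10^{8}$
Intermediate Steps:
$\left(-18380 - 16525\right) \left(13918 + \frac{1}{-18540}\right) - 41010 = - 34905 \left(13918 - \frac{1}{18540}\right) - 41010 = \left(-34905\right) \frac{258039719}{18540} - 41010 = - \frac{600458426113}{1236} - 41010 = - \frac{600509114473}{1236}$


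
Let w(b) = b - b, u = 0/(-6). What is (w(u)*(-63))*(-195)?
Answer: 0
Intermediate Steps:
u = 0 (u = 0*(-1/6) = 0)
w(b) = 0
(w(u)*(-63))*(-195) = (0*(-63))*(-195) = 0*(-195) = 0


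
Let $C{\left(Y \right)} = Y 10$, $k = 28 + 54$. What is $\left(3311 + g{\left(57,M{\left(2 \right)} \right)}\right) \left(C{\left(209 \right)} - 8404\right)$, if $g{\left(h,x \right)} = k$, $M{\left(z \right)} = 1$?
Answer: $-21423402$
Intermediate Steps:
$k = 82$
$C{\left(Y \right)} = 10 Y$
$g{\left(h,x \right)} = 82$
$\left(3311 + g{\left(57,M{\left(2 \right)} \right)}\right) \left(C{\left(209 \right)} - 8404\right) = \left(3311 + 82\right) \left(10 \cdot 209 - 8404\right) = 3393 \left(2090 - 8404\right) = 3393 \left(-6314\right) = -21423402$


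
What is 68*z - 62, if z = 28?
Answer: 1842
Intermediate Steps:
68*z - 62 = 68*28 - 62 = 1904 - 62 = 1842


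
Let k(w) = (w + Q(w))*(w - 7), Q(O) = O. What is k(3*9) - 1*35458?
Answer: -34378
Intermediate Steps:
k(w) = 2*w*(-7 + w) (k(w) = (w + w)*(w - 7) = (2*w)*(-7 + w) = 2*w*(-7 + w))
k(3*9) - 1*35458 = 2*(3*9)*(-7 + 3*9) - 1*35458 = 2*27*(-7 + 27) - 35458 = 2*27*20 - 35458 = 1080 - 35458 = -34378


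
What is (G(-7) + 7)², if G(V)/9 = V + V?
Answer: 14161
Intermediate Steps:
G(V) = 18*V (G(V) = 9*(V + V) = 9*(2*V) = 18*V)
(G(-7) + 7)² = (18*(-7) + 7)² = (-126 + 7)² = (-119)² = 14161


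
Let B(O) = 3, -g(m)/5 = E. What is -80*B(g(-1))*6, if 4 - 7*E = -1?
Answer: -1440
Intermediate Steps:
E = 5/7 (E = 4/7 - 1/7*(-1) = 4/7 + 1/7 = 5/7 ≈ 0.71429)
g(m) = -25/7 (g(m) = -5*5/7 = -25/7)
-80*B(g(-1))*6 = -240*6 = -80*18 = -1440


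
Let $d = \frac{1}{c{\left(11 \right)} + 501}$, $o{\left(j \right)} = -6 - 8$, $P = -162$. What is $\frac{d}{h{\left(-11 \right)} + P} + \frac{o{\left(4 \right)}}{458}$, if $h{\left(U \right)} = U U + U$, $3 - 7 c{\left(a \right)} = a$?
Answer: $- \frac{1275239}{41666092} \approx -0.030606$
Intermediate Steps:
$c{\left(a \right)} = \frac{3}{7} - \frac{a}{7}$
$o{\left(j \right)} = -14$ ($o{\left(j \right)} = -6 - 8 = -14$)
$d = \frac{7}{3499}$ ($d = \frac{1}{\left(\frac{3}{7} - \frac{11}{7}\right) + 501} = \frac{1}{- \frac{8}{7} + 501} = \frac{1}{\frac{3499}{7}} = \frac{7}{3499} \approx 0.0020006$)
$h{\left(U \right)} = U + U^{2}$ ($h{\left(U \right)} = U^{2} + U = U + U^{2}$)
$\frac{d}{h{\left(-11 \right)} + P} + \frac{o{\left(4 \right)}}{458} = \frac{7}{3499 \left(- 11 \left(1 - 11\right) - 162\right)} - \frac{14}{458} = \frac{7}{3499 \left(\left(-11\right) \left(-10\right) - 162\right)} - \frac{7}{229} = \frac{7}{3499 \left(110 - 162\right)} - \frac{7}{229} = \frac{7}{3499 \left(-52\right)} - \frac{7}{229} = \frac{7}{3499} \left(- \frac{1}{52}\right) - \frac{7}{229} = - \frac{7}{181948} - \frac{7}{229} = - \frac{1275239}{41666092}$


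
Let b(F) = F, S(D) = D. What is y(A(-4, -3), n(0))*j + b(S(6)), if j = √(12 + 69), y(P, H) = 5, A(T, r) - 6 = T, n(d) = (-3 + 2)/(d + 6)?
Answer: 51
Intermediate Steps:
n(d) = -1/(6 + d)
A(T, r) = 6 + T
j = 9 (j = √81 = 9)
y(A(-4, -3), n(0))*j + b(S(6)) = 5*9 + 6 = 45 + 6 = 51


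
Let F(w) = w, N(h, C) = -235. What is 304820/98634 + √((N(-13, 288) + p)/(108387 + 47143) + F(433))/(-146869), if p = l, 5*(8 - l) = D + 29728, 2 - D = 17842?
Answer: 152410/49317 - √10473683436262/22842535570 ≈ 3.0903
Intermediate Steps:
D = -17840 (D = 2 - 1*17842 = 2 - 17842 = -17840)
l = -11848/5 (l = 8 - (-17840 + 29728)/5 = 8 - ⅕*11888 = 8 - 11888/5 = -11848/5 ≈ -2369.6)
p = -11848/5 ≈ -2369.6
304820/98634 + √((N(-13, 288) + p)/(108387 + 47143) + F(433))/(-146869) = 304820/98634 + √((-235 - 11848/5)/(108387 + 47143) + 433)/(-146869) = 304820*(1/98634) + √(-13023/5/155530 + 433)*(-1/146869) = 152410/49317 + √(-13023/5*1/155530 + 433)*(-1/146869) = 152410/49317 + √(-13023/777650 + 433)*(-1/146869) = 152410/49317 + √(336709427/777650)*(-1/146869) = 152410/49317 + (√10473683436262/155530)*(-1/146869) = 152410/49317 - √10473683436262/22842535570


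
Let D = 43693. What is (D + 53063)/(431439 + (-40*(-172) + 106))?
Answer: 96756/438425 ≈ 0.22069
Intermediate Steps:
(D + 53063)/(431439 + (-40*(-172) + 106)) = (43693 + 53063)/(431439 + (-40*(-172) + 106)) = 96756/(431439 + (6880 + 106)) = 96756/(431439 + 6986) = 96756/438425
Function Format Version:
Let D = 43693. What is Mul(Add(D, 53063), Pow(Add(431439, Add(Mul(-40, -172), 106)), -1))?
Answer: Rational(96756, 438425) ≈ 0.22069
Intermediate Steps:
Mul(Add(D, 53063), Pow(Add(431439, Add(Mul(-40, -172), 106)), -1)) = Mul(Add(43693, 53063), Pow(Add(431439, Add(Mul(-40, -172), 106)), -1)) = Mul(96756, Pow(Add(431439, Add(6880, 106)), -1)) = Mul(96756, Pow(Add(431439, 6986), -1)) = Mul(96756, Pow(438425, -1)) = Mul(96756, Rational(1, 438425)) = Rational(96756, 438425)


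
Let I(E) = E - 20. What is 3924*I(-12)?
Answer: -125568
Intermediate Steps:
I(E) = -20 + E
3924*I(-12) = 3924*(-20 - 12) = 3924*(-32) = -125568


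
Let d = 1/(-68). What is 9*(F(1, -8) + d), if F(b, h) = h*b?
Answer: -4905/68 ≈ -72.132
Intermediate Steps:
F(b, h) = b*h
d = -1/68 ≈ -0.014706
9*(F(1, -8) + d) = 9*(1*(-8) - 1/68) = 9*(-8 - 1/68) = 9*(-545/68) = -4905/68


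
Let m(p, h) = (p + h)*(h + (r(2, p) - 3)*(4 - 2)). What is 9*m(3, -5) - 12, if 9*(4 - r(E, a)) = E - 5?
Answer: 30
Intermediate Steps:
r(E, a) = 41/9 - E/9 (r(E, a) = 4 - (E - 5)/9 = 4 - (-5 + E)/9 = 4 + (5/9 - E/9) = 41/9 - E/9)
m(p, h) = (8/3 + h)*(h + p) (m(p, h) = (p + h)*(h + ((41/9 - ⅑*2) - 3)*(4 - 2)) = (h + p)*(h + ((41/9 - 2/9) - 3)*2) = (h + p)*(h + (13/3 - 3)*2) = (h + p)*(h + (4/3)*2) = (h + p)*(h + 8/3) = (h + p)*(8/3 + h) = (8/3 + h)*(h + p))
9*m(3, -5) - 12 = 9*((-5)² + (8/3)*(-5) + (8/3)*3 - 5*3) - 12 = 9*(25 - 40/3 + 8 - 15) - 12 = 9*(14/3) - 12 = 42 - 12 = 30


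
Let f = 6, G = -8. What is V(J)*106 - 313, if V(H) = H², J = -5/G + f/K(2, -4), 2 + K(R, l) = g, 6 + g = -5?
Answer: -1677387/5408 ≈ -310.17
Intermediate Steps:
g = -11 (g = -6 - 5 = -11)
K(R, l) = -13 (K(R, l) = -2 - 11 = -13)
J = 17/104 (J = -5/(-8) + 6/(-13) = -5*(-⅛) + 6*(-1/13) = 5/8 - 6/13 = 17/104 ≈ 0.16346)
V(J)*106 - 313 = (17/104)²*106 - 313 = (289/10816)*106 - 313 = 15317/5408 - 313 = -1677387/5408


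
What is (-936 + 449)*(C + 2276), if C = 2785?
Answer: -2464707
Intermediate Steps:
(-936 + 449)*(C + 2276) = (-936 + 449)*(2785 + 2276) = -487*5061 = -2464707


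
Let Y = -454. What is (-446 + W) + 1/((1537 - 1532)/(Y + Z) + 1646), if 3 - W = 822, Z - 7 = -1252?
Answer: -3537632786/2796549 ≈ -1265.0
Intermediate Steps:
Z = -1245 (Z = 7 - 1252 = -1245)
W = -819 (W = 3 - 1*822 = 3 - 822 = -819)
(-446 + W) + 1/((1537 - 1532)/(Y + Z) + 1646) = (-446 - 819) + 1/((1537 - 1532)/(-454 - 1245) + 1646) = -1265 + 1/(5/(-1699) + 1646) = -1265 + 1/(5*(-1/1699) + 1646) = -1265 + 1/(-5/1699 + 1646) = -1265 + 1/(2796549/1699) = -1265 + 1699/2796549 = -3537632786/2796549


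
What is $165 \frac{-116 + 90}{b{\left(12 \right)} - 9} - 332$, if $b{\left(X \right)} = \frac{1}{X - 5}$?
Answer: $\frac{4723}{31} \approx 152.35$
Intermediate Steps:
$b{\left(X \right)} = \frac{1}{-5 + X}$
$165 \frac{-116 + 90}{b{\left(12 \right)} - 9} - 332 = 165 \frac{-116 + 90}{\frac{1}{-5 + 12} - 9} - 332 = 165 \left(- \frac{26}{\frac{1}{7} - 9}\right) - 332 = 165 \left(- \frac{26}{- \frac{62}{7}}\right) - 332 = 165 \left(\left(-26\right) \left(- \frac{7}{62}\right)\right) - 332 = 165 \cdot \frac{91}{31} - 332 = \frac{15015}{31} - 332 = \frac{4723}{31}$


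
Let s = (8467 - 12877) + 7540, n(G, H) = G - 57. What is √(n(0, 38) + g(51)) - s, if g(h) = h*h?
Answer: -3130 + 4*√159 ≈ -3079.6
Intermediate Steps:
n(G, H) = -57 + G
g(h) = h²
s = 3130 (s = -4410 + 7540 = 3130)
√(n(0, 38) + g(51)) - s = √((-57 + 0) + 51²) - 1*3130 = √(-57 + 2601) - 3130 = √2544 - 3130 = 4*√159 - 3130 = -3130 + 4*√159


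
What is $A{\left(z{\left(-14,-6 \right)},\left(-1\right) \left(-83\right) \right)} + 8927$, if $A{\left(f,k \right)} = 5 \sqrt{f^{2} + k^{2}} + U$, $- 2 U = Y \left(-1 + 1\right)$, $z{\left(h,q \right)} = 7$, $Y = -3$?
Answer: $8927 + 5 \sqrt{6938} \approx 9343.5$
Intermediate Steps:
$U = 0$ ($U = - \frac{\left(-3\right) \left(-1 + 1\right)}{2} = - \frac{\left(-3\right) 0}{2} = \left(- \frac{1}{2}\right) 0 = 0$)
$A{\left(f,k \right)} = 5 \sqrt{f^{2} + k^{2}}$ ($A{\left(f,k \right)} = 5 \sqrt{f^{2} + k^{2}} + 0 = 5 \sqrt{f^{2} + k^{2}}$)
$A{\left(z{\left(-14,-6 \right)},\left(-1\right) \left(-83\right) \right)} + 8927 = 5 \sqrt{7^{2} + \left(\left(-1\right) \left(-83\right)\right)^{2}} + 8927 = 5 \sqrt{49 + 83^{2}} + 8927 = 5 \sqrt{49 + 6889} + 8927 = 5 \sqrt{6938} + 8927 = 8927 + 5 \sqrt{6938}$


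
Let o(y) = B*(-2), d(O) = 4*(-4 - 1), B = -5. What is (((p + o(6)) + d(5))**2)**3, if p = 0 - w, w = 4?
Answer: 7529536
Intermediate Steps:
d(O) = -20 (d(O) = 4*(-5) = -20)
p = -4 (p = 0 - 1*4 = 0 - 4 = -4)
o(y) = 10 (o(y) = -5*(-2) = 10)
(((p + o(6)) + d(5))**2)**3 = (((-4 + 10) - 20)**2)**3 = ((6 - 20)**2)**3 = ((-14)**2)**3 = 196**3 = 7529536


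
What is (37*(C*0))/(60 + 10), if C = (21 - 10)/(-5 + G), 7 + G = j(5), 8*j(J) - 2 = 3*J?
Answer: 0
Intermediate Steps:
j(J) = ¼ + 3*J/8 (j(J) = ¼ + (3*J)/8 = ¼ + 3*J/8)
G = -39/8 (G = -7 + (¼ + (3/8)*5) = -7 + (¼ + 15/8) = -7 + 17/8 = -39/8 ≈ -4.8750)
C = -88/79 (C = (21 - 10)/(-5 - 39/8) = 11/(-79/8) = 11*(-8/79) = -88/79 ≈ -1.1139)
(37*(C*0))/(60 + 10) = (37*(-88/79*0))/(60 + 10) = (37*0)/70 = 0*(1/70) = 0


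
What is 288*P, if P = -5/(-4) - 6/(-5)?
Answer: 3528/5 ≈ 705.60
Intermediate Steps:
P = 49/20 (P = -5*(-¼) - 6*(-⅕) = 5/4 + 6/5 = 49/20 ≈ 2.4500)
288*P = 288*(49/20) = 3528/5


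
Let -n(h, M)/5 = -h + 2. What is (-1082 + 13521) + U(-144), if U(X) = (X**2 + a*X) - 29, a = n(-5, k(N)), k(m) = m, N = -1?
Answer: 38186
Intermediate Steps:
n(h, M) = -10 + 5*h (n(h, M) = -5*(-h + 2) = -5*(2 - h) = -10 + 5*h)
a = -35 (a = -10 + 5*(-5) = -10 - 25 = -35)
U(X) = -29 + X**2 - 35*X (U(X) = (X**2 - 35*X) - 29 = -29 + X**2 - 35*X)
(-1082 + 13521) + U(-144) = (-1082 + 13521) + (-29 + (-144)**2 - 35*(-144)) = 12439 + (-29 + 20736 + 5040) = 12439 + 25747 = 38186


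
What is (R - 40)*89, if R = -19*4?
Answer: -10324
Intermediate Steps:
R = -76
(R - 40)*89 = (-76 - 40)*89 = -116*89 = -10324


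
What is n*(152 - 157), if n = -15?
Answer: 75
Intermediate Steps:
n*(152 - 157) = -15*(152 - 157) = -15*(-5) = 75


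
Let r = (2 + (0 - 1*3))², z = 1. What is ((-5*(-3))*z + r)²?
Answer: 256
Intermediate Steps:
r = 1 (r = (2 + (0 - 3))² = (2 - 3)² = (-1)² = 1)
((-5*(-3))*z + r)² = (-5*(-3)*1 + 1)² = (15*1 + 1)² = (15 + 1)² = 16² = 256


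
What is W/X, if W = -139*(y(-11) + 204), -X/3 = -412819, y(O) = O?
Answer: -26827/1238457 ≈ -0.021662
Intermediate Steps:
X = 1238457 (X = -3*(-412819) = 1238457)
W = -26827 (W = -139*(-11 + 204) = -139*193 = -26827)
W/X = -26827/1238457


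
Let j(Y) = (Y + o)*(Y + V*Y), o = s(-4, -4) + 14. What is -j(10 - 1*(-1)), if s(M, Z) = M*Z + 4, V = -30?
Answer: 14355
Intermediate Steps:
s(M, Z) = 4 + M*Z
o = 34 (o = (4 - 4*(-4)) + 14 = (4 + 16) + 14 = 20 + 14 = 34)
j(Y) = -29*Y*(34 + Y) (j(Y) = (Y + 34)*(Y - 30*Y) = (34 + Y)*(-29*Y) = -29*Y*(34 + Y))
-j(10 - 1*(-1)) = -(-29)*(10 - 1*(-1))*(34 + (10 - 1*(-1))) = -(-29)*(10 + 1)*(34 + (10 + 1)) = -(-29)*11*(34 + 11) = -(-29)*11*45 = -1*(-14355) = 14355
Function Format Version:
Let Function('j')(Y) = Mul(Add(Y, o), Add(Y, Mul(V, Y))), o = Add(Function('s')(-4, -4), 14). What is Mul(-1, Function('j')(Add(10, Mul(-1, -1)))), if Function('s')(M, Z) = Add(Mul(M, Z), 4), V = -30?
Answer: 14355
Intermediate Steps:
Function('s')(M, Z) = Add(4, Mul(M, Z))
o = 34 (o = Add(Add(4, Mul(-4, -4)), 14) = Add(Add(4, 16), 14) = Add(20, 14) = 34)
Function('j')(Y) = Mul(-29, Y, Add(34, Y)) (Function('j')(Y) = Mul(Add(Y, 34), Add(Y, Mul(-30, Y))) = Mul(Add(34, Y), Mul(-29, Y)) = Mul(-29, Y, Add(34, Y)))
Mul(-1, Function('j')(Add(10, Mul(-1, -1)))) = Mul(-1, Mul(-29, Add(10, Mul(-1, -1)), Add(34, Add(10, Mul(-1, -1))))) = Mul(-1, Mul(-29, Add(10, 1), Add(34, Add(10, 1)))) = Mul(-1, Mul(-29, 11, Add(34, 11))) = Mul(-1, Mul(-29, 11, 45)) = Mul(-1, -14355) = 14355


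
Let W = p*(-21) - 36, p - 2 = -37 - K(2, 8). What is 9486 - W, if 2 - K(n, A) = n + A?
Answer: 8955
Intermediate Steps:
K(n, A) = 2 - A - n (K(n, A) = 2 - (n + A) = 2 - (A + n) = 2 + (-A - n) = 2 - A - n)
p = -27 (p = 2 + (-37 - (2 - 1*8 - 1*2)) = 2 + (-37 - (2 - 8 - 2)) = 2 + (-37 - 1*(-8)) = 2 + (-37 + 8) = 2 - 29 = -27)
W = 531 (W = -27*(-21) - 36 = 567 - 36 = 531)
9486 - W = 9486 - 1*531 = 9486 - 531 = 8955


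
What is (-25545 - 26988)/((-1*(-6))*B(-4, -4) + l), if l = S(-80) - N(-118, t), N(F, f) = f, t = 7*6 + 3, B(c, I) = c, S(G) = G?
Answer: 52533/149 ≈ 352.57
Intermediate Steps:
t = 45 (t = 42 + 3 = 45)
l = -125 (l = -80 - 1*45 = -80 - 45 = -125)
(-25545 - 26988)/((-1*(-6))*B(-4, -4) + l) = (-25545 - 26988)/(-1*(-6)*(-4) - 125) = -52533/(6*(-4) - 125) = -52533/(-24 - 125) = -52533/(-149) = -52533*(-1/149) = 52533/149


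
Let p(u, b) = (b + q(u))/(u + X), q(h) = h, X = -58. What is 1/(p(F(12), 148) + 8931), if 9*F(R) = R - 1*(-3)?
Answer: 169/1508890 ≈ 0.00011200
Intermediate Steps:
F(R) = ⅓ + R/9 (F(R) = (R - 1*(-3))/9 = (R + 3)/9 = (3 + R)/9 = ⅓ + R/9)
p(u, b) = (b + u)/(-58 + u) (p(u, b) = (b + u)/(u - 58) = (b + u)/(-58 + u))
1/(p(F(12), 148) + 8931) = 1/((148 + (⅓ + (⅑)*12))/(-58 + (⅓ + (⅑)*12)) + 8931) = 1/((148 + (⅓ + 4/3))/(-58 + (⅓ + 4/3)) + 8931) = 1/((148 + 5/3)/(-58 + 5/3) + 8931) = 1/((449/3)/(-169/3) + 8931) = 1/(-3/169*449/3 + 8931) = 1/(-449/169 + 8931) = 1/(1508890/169) = 169/1508890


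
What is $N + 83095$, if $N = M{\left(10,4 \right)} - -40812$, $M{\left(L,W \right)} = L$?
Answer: $123917$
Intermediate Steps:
$N = 40822$ ($N = 10 - -40812 = 10 + 40812 = 40822$)
$N + 83095 = 40822 + 83095 = 123917$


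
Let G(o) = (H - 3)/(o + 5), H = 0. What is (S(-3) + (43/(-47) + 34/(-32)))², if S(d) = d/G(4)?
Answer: 27888961/565504 ≈ 49.317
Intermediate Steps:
G(o) = -3/(5 + o) (G(o) = (0 - 3)/(o + 5) = -3/(5 + o))
S(d) = -3*d (S(d) = d/((-3/(5 + 4))) = d/((-3/9)) = d/((-3*⅑)) = d/(-⅓) = d*(-3) = -3*d)
(S(-3) + (43/(-47) + 34/(-32)))² = (-3*(-3) + (43/(-47) + 34/(-32)))² = (9 + (43*(-1/47) + 34*(-1/32)))² = (9 + (-43/47 - 17/16))² = (9 - 1487/752)² = (5281/752)² = 27888961/565504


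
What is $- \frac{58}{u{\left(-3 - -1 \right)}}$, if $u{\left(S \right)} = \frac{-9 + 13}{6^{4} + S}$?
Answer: $-18763$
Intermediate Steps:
$u{\left(S \right)} = \frac{4}{1296 + S}$
$- \frac{58}{u{\left(-3 - -1 \right)}} = - \frac{58}{4 \frac{1}{1296 - 2}} = - \frac{58}{4 \cdot \frac{1}{1294}} = - \frac{58}{\frac{2}{647}} = \left(-58\right) \frac{647}{2} = -18763$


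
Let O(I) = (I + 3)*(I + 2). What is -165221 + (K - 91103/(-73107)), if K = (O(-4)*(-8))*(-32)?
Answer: -12041289760/73107 ≈ -1.6471e+5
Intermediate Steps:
O(I) = (2 + I)*(3 + I) (O(I) = (3 + I)*(2 + I) = (2 + I)*(3 + I))
K = 512 (K = ((6 + (-4)**2 + 5*(-4))*(-8))*(-32) = ((6 + 16 - 20)*(-8))*(-32) = (2*(-8))*(-32) = -16*(-32) = 512)
-165221 + (K - 91103/(-73107)) = -165221 + (512 - 91103/(-73107)) = -165221 + (512 - 91103*(-1/73107)) = -165221 + (512 + 91103/73107) = -165221 + 37521887/73107 = -12041289760/73107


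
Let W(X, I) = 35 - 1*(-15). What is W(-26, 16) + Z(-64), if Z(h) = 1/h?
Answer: 3199/64 ≈ 49.984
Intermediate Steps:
W(X, I) = 50 (W(X, I) = 35 + 15 = 50)
W(-26, 16) + Z(-64) = 50 + 1/(-64) = 50 - 1/64 = 3199/64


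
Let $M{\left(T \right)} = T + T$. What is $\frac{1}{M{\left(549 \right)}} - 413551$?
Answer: $- \frac{454078997}{1098} \approx -4.1355 \cdot 10^{5}$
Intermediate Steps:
$M{\left(T \right)} = 2 T$
$\frac{1}{M{\left(549 \right)}} - 413551 = \frac{1}{2 \cdot 549} - 413551 = \frac{1}{1098} - 413551 = - \frac{454078997}{1098}$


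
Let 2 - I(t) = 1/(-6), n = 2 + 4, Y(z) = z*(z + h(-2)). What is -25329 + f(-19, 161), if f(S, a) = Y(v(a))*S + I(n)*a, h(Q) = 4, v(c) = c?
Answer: -3178291/6 ≈ -5.2972e+5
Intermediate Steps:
Y(z) = z*(4 + z) (Y(z) = z*(z + 4) = z*(4 + z))
n = 6
I(t) = 13/6 (I(t) = 2 - 1/(-6) = 2 - 1*(-⅙) = 2 + ⅙ = 13/6)
f(S, a) = 13*a/6 + S*a*(4 + a) (f(S, a) = (a*(4 + a))*S + 13*a/6 = S*a*(4 + a) + 13*a/6 = 13*a/6 + S*a*(4 + a))
-25329 + f(-19, 161) = -25329 + (⅙)*161*(13 + 6*(-19)*(4 + 161)) = -25329 + (⅙)*161*(13 + 6*(-19)*165) = -25329 + (⅙)*161*(13 - 18810) = -25329 + (⅙)*161*(-18797) = -25329 - 3026317/6 = -3178291/6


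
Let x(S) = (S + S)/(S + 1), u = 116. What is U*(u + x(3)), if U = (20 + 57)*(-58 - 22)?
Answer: -723800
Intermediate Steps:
U = -6160 (U = 77*(-80) = -6160)
x(S) = 2*S/(1 + S) (x(S) = (2*S)/(1 + S) = 2*S/(1 + S))
U*(u + x(3)) = -6160*(116 + 2*3/(1 + 3)) = -6160*(116 + 2*3/4) = -6160*(116 + 2*3*(1/4)) = -6160*(116 + 3/2) = -6160*235/2 = -723800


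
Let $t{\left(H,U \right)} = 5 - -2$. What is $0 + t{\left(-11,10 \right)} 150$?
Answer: $1050$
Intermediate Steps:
$t{\left(H,U \right)} = 7$ ($t{\left(H,U \right)} = 5 + 2 = 7$)
$0 + t{\left(-11,10 \right)} 150 = 0 + 7 \cdot 150 = 0 + 1050 = 1050$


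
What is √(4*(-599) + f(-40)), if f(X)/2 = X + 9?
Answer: I*√2458 ≈ 49.578*I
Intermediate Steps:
f(X) = 18 + 2*X (f(X) = 2*(X + 9) = 2*(9 + X) = 18 + 2*X)
√(4*(-599) + f(-40)) = √(4*(-599) + (18 + 2*(-40))) = √(-2396 + (18 - 80)) = √(-2396 - 62) = √(-2458) = I*√2458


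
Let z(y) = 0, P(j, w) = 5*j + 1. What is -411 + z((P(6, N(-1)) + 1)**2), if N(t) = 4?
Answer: -411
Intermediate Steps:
P(j, w) = 1 + 5*j
-411 + z((P(6, N(-1)) + 1)**2) = -411 + 0 = -411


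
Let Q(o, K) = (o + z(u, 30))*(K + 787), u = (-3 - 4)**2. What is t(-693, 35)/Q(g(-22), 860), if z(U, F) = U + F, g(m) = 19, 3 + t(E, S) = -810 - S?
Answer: -424/80703 ≈ -0.0052538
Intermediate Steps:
t(E, S) = -813 - S (t(E, S) = -3 + (-810 - S) = -813 - S)
u = 49 (u = (-7)**2 = 49)
z(U, F) = F + U
Q(o, K) = (79 + o)*(787 + K) (Q(o, K) = (o + (30 + 49))*(K + 787) = (o + 79)*(787 + K) = (79 + o)*(787 + K))
t(-693, 35)/Q(g(-22), 860) = (-813 - 1*35)/(62173 + 79*860 + 787*19 + 860*19) = (-813 - 35)/(62173 + 67940 + 14953 + 16340) = -848/161406 = -848*1/161406 = -424/80703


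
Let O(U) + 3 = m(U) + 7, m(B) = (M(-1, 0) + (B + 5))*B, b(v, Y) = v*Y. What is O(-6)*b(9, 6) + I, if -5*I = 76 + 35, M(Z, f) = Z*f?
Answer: 2589/5 ≈ 517.80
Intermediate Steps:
b(v, Y) = Y*v
m(B) = B*(5 + B) (m(B) = (-1*0 + (B + 5))*B = (0 + (5 + B))*B = (5 + B)*B = B*(5 + B))
I = -111/5 (I = -(76 + 35)/5 = -⅕*111 = -111/5 ≈ -22.200)
O(U) = 4 + U*(5 + U) (O(U) = -3 + (U*(5 + U) + 7) = -3 + (7 + U*(5 + U)) = 4 + U*(5 + U))
O(-6)*b(9, 6) + I = (4 - 6*(5 - 6))*(6*9) - 111/5 = (4 - 6*(-1))*54 - 111/5 = (4 + 6)*54 - 111/5 = 10*54 - 111/5 = 540 - 111/5 = 2589/5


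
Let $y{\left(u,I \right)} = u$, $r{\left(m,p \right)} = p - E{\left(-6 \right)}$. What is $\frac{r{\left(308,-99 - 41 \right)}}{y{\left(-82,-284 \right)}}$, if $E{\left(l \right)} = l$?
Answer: $\frac{67}{41} \approx 1.6341$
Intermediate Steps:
$r{\left(m,p \right)} = 6 + p$ ($r{\left(m,p \right)} = p - -6 = p + 6 = 6 + p$)
$\frac{r{\left(308,-99 - 41 \right)}}{y{\left(-82,-284 \right)}} = \frac{6 - 140}{-82} = \left(6 - 140\right) \left(- \frac{1}{82}\right) = \left(-134\right) \left(- \frac{1}{82}\right) = \frac{67}{41}$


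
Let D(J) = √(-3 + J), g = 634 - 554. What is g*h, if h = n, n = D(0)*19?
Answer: 1520*I*√3 ≈ 2632.7*I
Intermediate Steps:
g = 80
n = 19*I*√3 (n = √(-3 + 0)*19 = √(-3)*19 = (I*√3)*19 = 19*I*√3 ≈ 32.909*I)
h = 19*I*√3 ≈ 32.909*I
g*h = 80*(19*I*√3) = 1520*I*√3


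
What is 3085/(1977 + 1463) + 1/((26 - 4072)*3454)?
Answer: 2155625685/2403680048 ≈ 0.89680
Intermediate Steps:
3085/(1977 + 1463) + 1/((26 - 4072)*3454) = 3085/3440 + (1/3454)/(-4046) = 3085*(1/3440) - 1/4046*1/3454 = 617/688 - 1/13974884 = 2155625685/2403680048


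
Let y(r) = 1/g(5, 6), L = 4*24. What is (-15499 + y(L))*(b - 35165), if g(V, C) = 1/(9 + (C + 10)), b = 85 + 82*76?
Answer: 446393952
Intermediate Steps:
b = 6317 (b = 85 + 6232 = 6317)
g(V, C) = 1/(19 + C) (g(V, C) = 1/(9 + (10 + C)) = 1/(19 + C))
L = 96
y(r) = 25 (y(r) = 1/(1/(19 + 6)) = 1/(1/25) = 25)
(-15499 + y(L))*(b - 35165) = (-15499 + 25)*(6317 - 35165) = -15474*(-28848) = 446393952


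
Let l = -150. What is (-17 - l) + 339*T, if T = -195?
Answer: -65972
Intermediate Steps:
(-17 - l) + 339*T = (-17 - 1*(-150)) + 339*(-195) = (-17 + 150) - 66105 = 133 - 66105 = -65972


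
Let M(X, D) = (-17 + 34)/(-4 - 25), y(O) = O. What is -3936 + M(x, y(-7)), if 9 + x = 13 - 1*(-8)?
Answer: -114161/29 ≈ -3936.6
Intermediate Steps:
x = 12 (x = -9 + (13 - 1*(-8)) = -9 + (13 + 8) = -9 + 21 = 12)
M(X, D) = -17/29 (M(X, D) = 17/(-29) = 17*(-1/29) = -17/29)
-3936 + M(x, y(-7)) = -3936 - 17/29 = -114161/29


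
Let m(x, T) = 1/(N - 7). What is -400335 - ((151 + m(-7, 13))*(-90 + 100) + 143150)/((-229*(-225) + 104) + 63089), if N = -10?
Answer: -390369089110/975103 ≈ -4.0034e+5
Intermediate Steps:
m(x, T) = -1/17 (m(x, T) = 1/(-10 - 7) = 1/(-17) = -1/17)
-400335 - ((151 + m(-7, 13))*(-90 + 100) + 143150)/((-229*(-225) + 104) + 63089) = -400335 - ((151 - 1/17)*(-90 + 100) + 143150)/((-229*(-225) + 104) + 63089) = -400335 - ((2566/17)*10 + 143150)/((51525 + 104) + 63089) = -400335 - (25660/17 + 143150)/(51629 + 63089) = -400335 - 2459210/(17*114718) = -400335 - 1*1229605/975103 = -400335 - 1229605/975103 = -390369089110/975103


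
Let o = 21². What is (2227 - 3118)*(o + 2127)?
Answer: -2288088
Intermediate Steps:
o = 441
(2227 - 3118)*(o + 2127) = (2227 - 3118)*(441 + 2127) = -891*2568 = -2288088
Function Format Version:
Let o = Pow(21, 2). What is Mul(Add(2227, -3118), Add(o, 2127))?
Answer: -2288088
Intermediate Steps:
o = 441
Mul(Add(2227, -3118), Add(o, 2127)) = Mul(Add(2227, -3118), Add(441, 2127)) = Mul(-891, 2568) = -2288088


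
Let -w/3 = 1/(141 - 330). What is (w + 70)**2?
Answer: 19456921/3969 ≈ 4902.2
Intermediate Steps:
w = 1/63 (w = -3/(141 - 330) = -3/(-189) = -3*(-1/189) = 1/63 ≈ 0.015873)
(w + 70)**2 = (1/63 + 70)**2 = (4411/63)**2 = 19456921/3969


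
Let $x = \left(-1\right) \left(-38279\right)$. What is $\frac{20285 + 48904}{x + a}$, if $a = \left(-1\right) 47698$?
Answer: $- \frac{69189}{9419} \approx -7.3457$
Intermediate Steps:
$a = -47698$
$x = 38279$
$\frac{20285 + 48904}{x + a} = \frac{20285 + 48904}{38279 - 47698} = \frac{69189}{-9419} = 69189 \left(- \frac{1}{9419}\right) = - \frac{69189}{9419}$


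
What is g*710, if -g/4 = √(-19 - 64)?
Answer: -2840*I*√83 ≈ -25874.0*I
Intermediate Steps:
g = -4*I*√83 (g = -4*√(-19 - 64) = -4*I*√83 ≈ -36.442*I)
g*710 = -4*I*√83*710 = -2840*I*√83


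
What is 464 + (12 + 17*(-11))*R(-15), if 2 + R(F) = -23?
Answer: 4839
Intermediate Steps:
R(F) = -25 (R(F) = -2 - 23 = -25)
464 + (12 + 17*(-11))*R(-15) = 464 + (12 + 17*(-11))*(-25) = 464 + (12 - 187)*(-25) = 464 - 175*(-25) = 464 + 4375 = 4839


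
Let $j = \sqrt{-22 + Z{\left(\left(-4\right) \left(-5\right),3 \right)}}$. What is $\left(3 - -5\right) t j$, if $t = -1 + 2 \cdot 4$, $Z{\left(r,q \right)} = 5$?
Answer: $56 i \sqrt{17} \approx 230.89 i$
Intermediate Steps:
$j = i \sqrt{17}$ ($j = \sqrt{-22 + 5} = \sqrt{-17} = i \sqrt{17} \approx 4.1231 i$)
$t = 7$ ($t = -1 + 8 = 7$)
$\left(3 - -5\right) t j = \left(3 - -5\right) 7 i \sqrt{17} = \left(3 + 5\right) 7 i \sqrt{17} = 8 \cdot 7 i \sqrt{17} = 56 i \sqrt{17}$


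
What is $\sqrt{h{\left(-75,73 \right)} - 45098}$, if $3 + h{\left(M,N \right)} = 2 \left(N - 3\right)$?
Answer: $i \sqrt{44961} \approx 212.04 i$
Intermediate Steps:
$h{\left(M,N \right)} = -9 + 2 N$ ($h{\left(M,N \right)} = -3 + 2 \left(N - 3\right) = -3 + 2 \left(-3 + N\right) = -3 + \left(-6 + 2 N\right) = -9 + 2 N$)
$\sqrt{h{\left(-75,73 \right)} - 45098} = \sqrt{\left(-9 + 2 \cdot 73\right) - 45098} = \sqrt{\left(-9 + 146\right) - 45098} = \sqrt{137 - 45098} = \sqrt{-44961} = i \sqrt{44961}$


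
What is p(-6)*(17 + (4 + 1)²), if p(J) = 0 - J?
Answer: 252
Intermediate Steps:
p(J) = -J
p(-6)*(17 + (4 + 1)²) = (-1*(-6))*(17 + (4 + 1)²) = 6*(17 + 5²) = 6*(17 + 25) = 6*42 = 252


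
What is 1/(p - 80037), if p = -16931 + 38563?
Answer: -1/58405 ≈ -1.7122e-5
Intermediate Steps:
p = 21632
1/(p - 80037) = 1/(21632 - 80037) = 1/(-58405) = -1/58405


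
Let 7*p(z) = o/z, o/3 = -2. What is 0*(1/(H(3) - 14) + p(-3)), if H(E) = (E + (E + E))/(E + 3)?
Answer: 0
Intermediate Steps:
o = -6 (o = 3*(-2) = -6)
H(E) = 3*E/(3 + E) (H(E) = (E + 2*E)/(3 + E) = (3*E)/(3 + E) = 3*E/(3 + E))
p(z) = -6/(7*z) (p(z) = (-6/z)/7 = -6/(7*z))
0*(1/(H(3) - 14) + p(-3)) = 0*(1/(3*3/(3 + 3) - 14) - 6/7/(-3)) = 0*(1/(3*3/6 - 14) - 6/7*(-⅓)) = 0*(1/(3*3*(⅙) - 14) + 2/7) = 0*(1/(3/2 - 14) + 2/7) = 0*(1/(-25/2) + 2/7) = 0*(-2/25 + 2/7) = 0*(36/175) = 0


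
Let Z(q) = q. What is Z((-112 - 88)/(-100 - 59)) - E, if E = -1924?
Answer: 306116/159 ≈ 1925.3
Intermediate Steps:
Z((-112 - 88)/(-100 - 59)) - E = (-112 - 88)/(-100 - 59) - 1*(-1924) = -200/(-159) + 1924 = -200*(-1/159) + 1924 = 200/159 + 1924 = 306116/159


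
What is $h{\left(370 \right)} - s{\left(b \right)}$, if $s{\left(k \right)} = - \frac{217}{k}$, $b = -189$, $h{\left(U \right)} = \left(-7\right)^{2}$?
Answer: $\frac{1292}{27} \approx 47.852$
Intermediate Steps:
$h{\left(U \right)} = 49$
$h{\left(370 \right)} - s{\left(b \right)} = 49 - - \frac{217}{-189} = 49 - \left(-217\right) \left(- \frac{1}{189}\right) = 49 - \frac{31}{27} = \frac{1292}{27}$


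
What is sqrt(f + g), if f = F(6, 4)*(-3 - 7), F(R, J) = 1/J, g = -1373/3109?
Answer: I*sqrt(113733438)/6218 ≈ 1.7151*I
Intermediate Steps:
g = -1373/3109 (g = -1373*1/3109 = -1373/3109 ≈ -0.44162)
f = -5/2 (f = (-3 - 7)/4 = (1/4)*(-10) = -5/2 ≈ -2.5000)
sqrt(f + g) = sqrt(-5/2 - 1373/3109) = sqrt(-18291/6218) = I*sqrt(113733438)/6218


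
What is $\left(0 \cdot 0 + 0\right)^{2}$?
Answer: $0$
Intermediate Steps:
$\left(0 \cdot 0 + 0\right)^{2} = \left(0 + 0\right)^{2} = 0^{2} = 0$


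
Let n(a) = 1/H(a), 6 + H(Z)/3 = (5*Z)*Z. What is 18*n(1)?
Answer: -6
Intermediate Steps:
H(Z) = -18 + 15*Z² (H(Z) = -18 + 3*((5*Z)*Z) = -18 + 3*(5*Z²) = -18 + 15*Z²)
n(a) = 1/(-18 + 15*a²)
18*n(1) = 18*(1/(3*(-6 + 5*1²))) = 18*(1/(3*(-6 + 5*1))) = 18*(1/(3*(-6 + 5))) = 18*((⅓)/(-1)) = 18*((⅓)*(-1)) = 18*(-⅓) = -6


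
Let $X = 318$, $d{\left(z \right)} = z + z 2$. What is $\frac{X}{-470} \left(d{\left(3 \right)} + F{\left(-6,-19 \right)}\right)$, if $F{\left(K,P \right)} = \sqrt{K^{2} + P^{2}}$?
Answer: $- \frac{1431}{235} - \frac{159 \sqrt{397}}{235} \approx -19.57$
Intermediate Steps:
$d{\left(z \right)} = 3 z$ ($d{\left(z \right)} = z + 2 z = 3 z$)
$\frac{X}{-470} \left(d{\left(3 \right)} + F{\left(-6,-19 \right)}\right) = \frac{318}{-470} \left(3 \cdot 3 + \sqrt{\left(-6\right)^{2} + \left(-19\right)^{2}}\right) = 318 \left(- \frac{1}{470}\right) \left(9 + \sqrt{36 + 361}\right) = - \frac{159 \left(9 + \sqrt{397}\right)}{235} = - \frac{1431}{235} - \frac{159 \sqrt{397}}{235}$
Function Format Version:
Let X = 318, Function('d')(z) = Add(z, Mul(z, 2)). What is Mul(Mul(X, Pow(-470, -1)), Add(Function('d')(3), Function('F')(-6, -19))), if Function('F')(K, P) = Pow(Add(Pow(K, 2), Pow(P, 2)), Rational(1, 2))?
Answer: Add(Rational(-1431, 235), Mul(Rational(-159, 235), Pow(397, Rational(1, 2)))) ≈ -19.570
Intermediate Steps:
Function('d')(z) = Mul(3, z) (Function('d')(z) = Add(z, Mul(2, z)) = Mul(3, z))
Mul(Mul(X, Pow(-470, -1)), Add(Function('d')(3), Function('F')(-6, -19))) = Mul(Mul(318, Pow(-470, -1)), Add(Mul(3, 3), Pow(Add(Pow(-6, 2), Pow(-19, 2)), Rational(1, 2)))) = Mul(Mul(318, Rational(-1, 470)), Add(9, Pow(Add(36, 361), Rational(1, 2)))) = Mul(Rational(-159, 235), Add(9, Pow(397, Rational(1, 2)))) = Add(Rational(-1431, 235), Mul(Rational(-159, 235), Pow(397, Rational(1, 2))))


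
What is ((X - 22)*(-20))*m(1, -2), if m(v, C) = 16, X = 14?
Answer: 2560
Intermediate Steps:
((X - 22)*(-20))*m(1, -2) = ((14 - 22)*(-20))*16 = -8*(-20)*16 = 160*16 = 2560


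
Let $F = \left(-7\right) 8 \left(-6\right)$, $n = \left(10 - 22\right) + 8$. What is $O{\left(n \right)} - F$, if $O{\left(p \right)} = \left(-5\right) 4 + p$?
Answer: $-360$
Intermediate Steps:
$n = -4$ ($n = -12 + 8 = -4$)
$O{\left(p \right)} = -20 + p$
$F = 336$ ($F = \left(-56\right) \left(-6\right) = 336$)
$O{\left(n \right)} - F = \left(-20 - 4\right) - 336 = -24 - 336 = -360$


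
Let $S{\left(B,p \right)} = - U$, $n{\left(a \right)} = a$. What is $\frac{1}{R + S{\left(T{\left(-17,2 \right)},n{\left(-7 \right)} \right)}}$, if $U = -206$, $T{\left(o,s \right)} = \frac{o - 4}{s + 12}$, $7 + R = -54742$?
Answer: $- \frac{1}{54543} \approx -1.8334 \cdot 10^{-5}$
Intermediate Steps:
$R = -54749$ ($R = -7 - 54742 = -54749$)
$T{\left(o,s \right)} = \frac{-4 + o}{12 + s}$
$S{\left(B,p \right)} = 206$ ($S{\left(B,p \right)} = \left(-1\right) \left(-206\right) = 206$)
$\frac{1}{R + S{\left(T{\left(-17,2 \right)},n{\left(-7 \right)} \right)}} = \frac{1}{-54749 + 206} = \frac{1}{-54543} = - \frac{1}{54543}$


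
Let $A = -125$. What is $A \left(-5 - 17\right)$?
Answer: $2750$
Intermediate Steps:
$A \left(-5 - 17\right) = - 125 \left(-5 - 17\right) = \left(-125\right) \left(-22\right) = 2750$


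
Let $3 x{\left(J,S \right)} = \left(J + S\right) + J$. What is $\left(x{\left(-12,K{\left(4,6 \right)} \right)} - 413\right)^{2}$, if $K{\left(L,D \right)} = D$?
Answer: $175561$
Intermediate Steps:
$x{\left(J,S \right)} = \frac{S}{3} + \frac{2 J}{3}$ ($x{\left(J,S \right)} = \frac{\left(J + S\right) + J}{3} = \frac{S + 2 J}{3} = \frac{S}{3} + \frac{2 J}{3}$)
$\left(x{\left(-12,K{\left(4,6 \right)} \right)} - 413\right)^{2} = \left(\left(\frac{1}{3} \cdot 6 + \frac{2}{3} \left(-12\right)\right) - 413\right)^{2} = \left(\left(2 - 8\right) - 413\right)^{2} = \left(-6 - 413\right)^{2} = \left(-419\right)^{2} = 175561$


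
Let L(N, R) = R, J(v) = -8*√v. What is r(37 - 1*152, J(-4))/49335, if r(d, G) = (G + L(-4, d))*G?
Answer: -256/49335 + 16*I/429 ≈ -0.005189 + 0.037296*I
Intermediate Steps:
r(d, G) = G*(G + d) (r(d, G) = (G + d)*G = G*(G + d))
r(37 - 1*152, J(-4))/49335 = ((-16*I)*(-16*I + (37 - 1*152)))/49335 = ((-16*I)*(-16*I + (37 - 152)))*(1/49335) = ((-16*I)*(-16*I - 115))*(1/49335) = ((-16*I)*(-115 - 16*I))*(1/49335) = -16*I*(-115 - 16*I)*(1/49335) = -16*I*(-115 - 16*I)/49335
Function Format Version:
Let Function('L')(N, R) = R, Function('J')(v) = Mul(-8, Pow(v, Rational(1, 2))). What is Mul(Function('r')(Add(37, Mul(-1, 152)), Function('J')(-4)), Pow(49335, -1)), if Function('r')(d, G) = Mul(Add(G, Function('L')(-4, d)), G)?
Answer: Add(Rational(-256, 49335), Mul(Rational(16, 429), I)) ≈ Add(-0.0051890, Mul(0.037296, I))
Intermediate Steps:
Function('r')(d, G) = Mul(G, Add(G, d)) (Function('r')(d, G) = Mul(Add(G, d), G) = Mul(G, Add(G, d)))
Mul(Function('r')(Add(37, Mul(-1, 152)), Function('J')(-4)), Pow(49335, -1)) = Mul(Mul(Mul(-8, Pow(-4, Rational(1, 2))), Add(Mul(-8, Pow(-4, Rational(1, 2))), Add(37, Mul(-1, 152)))), Pow(49335, -1)) = Mul(Mul(Mul(-8, Mul(2, I)), Add(Mul(-8, Mul(2, I)), Add(37, -152))), Rational(1, 49335)) = Mul(Mul(Mul(-16, I), Add(Mul(-16, I), -115)), Rational(1, 49335)) = Mul(Mul(Mul(-16, I), Add(-115, Mul(-16, I))), Rational(1, 49335)) = Mul(Mul(-16, I, Add(-115, Mul(-16, I))), Rational(1, 49335)) = Mul(Rational(-16, 49335), I, Add(-115, Mul(-16, I)))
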